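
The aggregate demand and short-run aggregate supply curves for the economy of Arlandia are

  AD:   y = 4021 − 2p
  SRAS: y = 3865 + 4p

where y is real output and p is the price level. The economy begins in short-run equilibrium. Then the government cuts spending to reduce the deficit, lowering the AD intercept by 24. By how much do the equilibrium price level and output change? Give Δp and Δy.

This is a negative demand shock: AD shifts left.
New AD: y = 3997 − 2p.
Set AD = SRAS: 3997 − 2p = 3865 + 4p, so 132 = 6p and p = 22.
y = 3997 − 2·22 = 3953.
Initially p = 26, y = 3969, so Δp = -4 and Δy = -16.

Δp = -4, Δy = -16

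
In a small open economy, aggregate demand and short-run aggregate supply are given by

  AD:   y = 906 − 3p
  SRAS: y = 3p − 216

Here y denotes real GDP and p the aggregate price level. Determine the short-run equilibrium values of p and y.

Set AD = SRAS: 906 − 3p = 3p − 216, so 1122 = 6p and p = 187.
Then y = 906 − 3·187 = 345.

p = 187, y = 345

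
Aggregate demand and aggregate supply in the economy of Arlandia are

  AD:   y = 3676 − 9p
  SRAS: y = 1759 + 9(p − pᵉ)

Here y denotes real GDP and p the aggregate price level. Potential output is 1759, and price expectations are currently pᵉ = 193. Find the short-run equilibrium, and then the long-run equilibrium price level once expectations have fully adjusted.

Short run: p = 203, y = 1849. Long run: p = 213.

Short run: with pᵉ = 193, SRAS is y = 22 + 9p. Setting AD = SRAS gives 3654 = 18p, so p = 203 and y = 3676 − 9·203 = 1849.
Output 1849 is above potential 1759, so over time expected prices rise and SRAS shifts left until y returns to 1759.
Long run: y = 1759 on the AD curve gives 1759 = 3676 − 9p, so p = 213.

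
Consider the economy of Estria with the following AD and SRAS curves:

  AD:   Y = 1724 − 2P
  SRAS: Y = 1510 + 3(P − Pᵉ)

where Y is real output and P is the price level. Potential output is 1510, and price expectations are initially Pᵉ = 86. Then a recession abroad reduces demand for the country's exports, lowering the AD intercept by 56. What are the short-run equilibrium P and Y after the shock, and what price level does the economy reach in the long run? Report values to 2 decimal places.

AD shifts left: new AD is Y = 1668 − 2P. With Pᵉ = 86, SRAS is Y = 1252 + 3P.
Short run: 1668 − 2P = 1252 + 3P gives 416 = 5P, so P = 83.20 and Y = 1668 − 2P = 1501.60.
Y = 1501.60 is below potential 1510; expectations adjust and SRAS shifts right until Y = 1510.
Long run: on the new AD curve, 1510 = 1668 − 2P gives P = 79.00.

Short run: P = 83.20, Y = 1501.60. Long run: P = 79.00.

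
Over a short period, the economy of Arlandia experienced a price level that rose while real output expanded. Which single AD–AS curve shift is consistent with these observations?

P rose and Y rose. An AD shift moves P and Y in the same direction; an SRAS shift moves them in opposite directions.
Here P and Y moved in the same direction, so the AD curve shifted.
Since Y rose, AD shifted right.

AD shifted right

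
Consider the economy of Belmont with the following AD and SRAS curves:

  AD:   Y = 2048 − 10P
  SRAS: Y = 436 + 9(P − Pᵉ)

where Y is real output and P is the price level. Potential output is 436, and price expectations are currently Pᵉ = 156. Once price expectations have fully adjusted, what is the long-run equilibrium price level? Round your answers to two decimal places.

Long-run P = 161.20

Short run: with Pᵉ = 156, SRAS is Y = 9P − 968. Setting AD = SRAS gives 3016 = 19P, so P = 158.74 and Y = 2048 − 10P = 460.63.
Output 460.63 is above potential 436, so over time expected prices rise and SRAS shifts left until Y returns to 436.
Long run: Y = 436 on the AD curve gives 436 = 2048 − 10P, so P = 161.20.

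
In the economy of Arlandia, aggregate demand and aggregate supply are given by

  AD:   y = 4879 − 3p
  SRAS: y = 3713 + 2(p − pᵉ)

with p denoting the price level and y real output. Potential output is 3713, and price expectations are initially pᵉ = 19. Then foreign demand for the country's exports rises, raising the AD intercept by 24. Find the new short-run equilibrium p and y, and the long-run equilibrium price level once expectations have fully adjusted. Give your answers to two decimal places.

Short run: p = 245.60, y = 4166.20. Long run: p = 396.67.

AD shifts right: new AD is y = 4903 − 3p. With pᵉ = 19, SRAS is y = 3675 + 2p.
Short run: 4903 − 3p = 3675 + 2p gives 1228 = 5p, so p = 245.60 and y = 4903 − 3p = 4166.20.
y = 4166.20 is above potential 3713; expectations adjust and SRAS shifts left until y = 3713.
Long run: on the new AD curve, 3713 = 4903 − 3p gives p = 396.67.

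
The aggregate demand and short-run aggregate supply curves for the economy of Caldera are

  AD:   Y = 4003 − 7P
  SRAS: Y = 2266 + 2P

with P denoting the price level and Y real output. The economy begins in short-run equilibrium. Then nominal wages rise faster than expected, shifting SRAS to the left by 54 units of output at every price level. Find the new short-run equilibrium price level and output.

P = 199, Y = 2610

This is a negative supply shock: SRAS shifts left.
New SRAS: Y = 2212 + 2P.
Set AD = SRAS: 4003 − 7P = 2212 + 2P, so 1791 = 9P and P = 199.
Y = 4003 − 7·199 = 2610.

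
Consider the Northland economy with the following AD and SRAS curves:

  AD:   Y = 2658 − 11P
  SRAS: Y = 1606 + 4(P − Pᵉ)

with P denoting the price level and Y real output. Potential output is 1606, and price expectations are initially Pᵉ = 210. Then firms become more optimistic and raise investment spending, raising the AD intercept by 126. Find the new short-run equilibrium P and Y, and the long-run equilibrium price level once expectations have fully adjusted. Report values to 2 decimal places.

AD shifts right: new AD is Y = 2784 − 11P. With Pᵉ = 210, SRAS is Y = 766 + 4P.
Short run: 2784 − 11P = 766 + 4P gives 2018 = 15P, so P = 134.53 and Y = 2784 − 11P = 1304.13.
Y = 1304.13 is below potential 1606; expectations adjust and SRAS shifts right until Y = 1606.
Long run: on the new AD curve, 1606 = 2784 − 11P gives P = 107.09.

Short run: P = 134.53, Y = 1304.13. Long run: P = 107.09.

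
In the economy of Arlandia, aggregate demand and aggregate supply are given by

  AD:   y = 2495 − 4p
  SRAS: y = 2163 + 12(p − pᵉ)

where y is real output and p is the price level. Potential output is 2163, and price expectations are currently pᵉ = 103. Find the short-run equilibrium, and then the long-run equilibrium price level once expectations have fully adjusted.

Short run: p = 98, y = 2103. Long run: p = 83.

Short run: with pᵉ = 103, SRAS is y = 927 + 12p. Setting AD = SRAS gives 1568 = 16p, so p = 98 and y = 2495 − 4·98 = 2103.
Output 2103 is below potential 2163, so over time expected prices fall and SRAS shifts right until y returns to 2163.
Long run: y = 2163 on the AD curve gives 2163 = 2495 − 4p, so p = 83.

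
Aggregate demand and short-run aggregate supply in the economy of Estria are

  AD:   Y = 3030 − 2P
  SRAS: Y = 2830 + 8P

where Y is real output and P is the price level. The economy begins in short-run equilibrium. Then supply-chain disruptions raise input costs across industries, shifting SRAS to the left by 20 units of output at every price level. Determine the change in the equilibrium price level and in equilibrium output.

This is a negative supply shock: SRAS shifts left.
New SRAS: Y = 2810 + 8P.
Set AD = SRAS: 3030 − 2P = 2810 + 8P, so 220 = 10P and P = 22.
Y = 3030 − 2·22 = 2986.
Initially P = 20, Y = 2990, so ΔP = +2 and ΔY = -4.

ΔP = +2, ΔY = -4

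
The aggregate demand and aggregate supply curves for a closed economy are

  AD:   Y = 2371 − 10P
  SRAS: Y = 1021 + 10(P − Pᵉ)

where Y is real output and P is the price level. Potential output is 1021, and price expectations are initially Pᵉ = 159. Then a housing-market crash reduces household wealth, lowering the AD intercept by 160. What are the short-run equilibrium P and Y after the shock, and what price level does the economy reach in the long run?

AD shifts left: new AD is Y = 2211 − 10P. With Pᵉ = 159, SRAS is Y = 10P − 569.
Short run: 2211 − 10P = 10P − 569 gives 2780 = 20P, so P = 139 and Y = 2211 − 10·139 = 821.
Y = 821 is below potential 1021; expectations adjust and SRAS shifts right until Y = 1021.
Long run: on the new AD curve, 1021 = 2211 − 10P gives P = 119.

Short run: P = 139, Y = 821. Long run: P = 119.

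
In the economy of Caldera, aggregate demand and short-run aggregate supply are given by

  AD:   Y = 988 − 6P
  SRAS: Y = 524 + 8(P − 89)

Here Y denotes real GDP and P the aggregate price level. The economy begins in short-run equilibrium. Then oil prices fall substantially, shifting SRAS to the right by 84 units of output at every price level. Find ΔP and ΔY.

ΔP = -6, ΔY = +36

This is a positive supply shock: SRAS shifts right.
New SRAS: Y = 8P − 104.
Set AD = SRAS: 988 − 6P = 8P − 104, so 1092 = 14P and P = 78.
Y = 988 − 6·78 = 520.
Initially P = 84, Y = 484, so ΔP = -6 and ΔY = +36.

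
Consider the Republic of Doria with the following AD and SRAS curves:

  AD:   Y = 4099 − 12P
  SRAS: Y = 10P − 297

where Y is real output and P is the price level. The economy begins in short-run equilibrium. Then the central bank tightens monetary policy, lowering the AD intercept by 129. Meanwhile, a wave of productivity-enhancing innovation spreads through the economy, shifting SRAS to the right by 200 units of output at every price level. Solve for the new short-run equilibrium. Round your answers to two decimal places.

P = 184.86, Y = 1751.64

After both shocks: AD is Y = 3970 − 12P and SRAS is Y = 10P − 97.
Setting them equal: 4067 = 22P, so P = 184.86.
Substituting into AD, Y = 1751.64.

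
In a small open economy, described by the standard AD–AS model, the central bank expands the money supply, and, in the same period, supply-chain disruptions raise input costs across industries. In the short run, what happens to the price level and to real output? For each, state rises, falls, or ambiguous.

Price level: rises; output: ambiguous

The first event is a positive demand shock: AD shifts right, which by itself pushes P up and Y up.
The second is an adverse supply shock: SRAS shifts left, which by itself pushes P up and Y down.
Both shocks push P up, so P rises. The two shocks push Y in opposite directions, so the effect on Y is ambiguous.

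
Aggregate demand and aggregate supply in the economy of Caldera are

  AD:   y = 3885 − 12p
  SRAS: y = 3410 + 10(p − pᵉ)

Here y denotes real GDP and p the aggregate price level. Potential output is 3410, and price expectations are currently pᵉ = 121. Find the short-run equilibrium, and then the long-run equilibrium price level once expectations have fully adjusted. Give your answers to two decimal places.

Short run: with pᵉ = 121, SRAS is y = 2200 + 10p. Setting AD = SRAS gives 1685 = 22p, so p = 76.59 and y = 3885 − 12p = 2965.91.
Output 2965.91 is below potential 3410, so over time expected prices fall and SRAS shifts right until y returns to 3410.
Long run: y = 3410 on the AD curve gives 3410 = 3885 − 12p, so p = 39.58.

Short run: p = 76.59, y = 2965.91. Long run: p = 39.58.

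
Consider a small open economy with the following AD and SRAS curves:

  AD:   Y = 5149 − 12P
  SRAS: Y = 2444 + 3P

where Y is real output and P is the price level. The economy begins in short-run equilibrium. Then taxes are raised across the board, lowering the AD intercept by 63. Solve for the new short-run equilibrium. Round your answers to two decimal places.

P = 176.13, Y = 2972.40

This is a negative demand shock: AD shifts left.
New AD: Y = 5086 − 12P.
Set AD = SRAS: 5086 − 12P = 2444 + 3P, so 2642 = 15P and P = 176.13.
Substituting into AD, Y = 2972.40.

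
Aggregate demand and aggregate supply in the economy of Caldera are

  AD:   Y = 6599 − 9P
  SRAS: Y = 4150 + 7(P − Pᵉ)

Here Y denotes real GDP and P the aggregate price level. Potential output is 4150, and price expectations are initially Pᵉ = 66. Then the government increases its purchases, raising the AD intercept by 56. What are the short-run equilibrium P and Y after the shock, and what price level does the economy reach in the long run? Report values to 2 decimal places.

Short run: P = 185.44, Y = 4986.06. Long run: P = 278.33.

AD shifts right: new AD is Y = 6655 − 9P. With Pᵉ = 66, SRAS is Y = 3688 + 7P.
Short run: 6655 − 9P = 3688 + 7P gives 2967 = 16P, so P = 185.44 and Y = 6655 − 9P = 4986.06.
Y = 4986.06 is above potential 4150; expectations adjust and SRAS shifts left until Y = 4150.
Long run: on the new AD curve, 4150 = 6655 − 9P gives P = 278.33.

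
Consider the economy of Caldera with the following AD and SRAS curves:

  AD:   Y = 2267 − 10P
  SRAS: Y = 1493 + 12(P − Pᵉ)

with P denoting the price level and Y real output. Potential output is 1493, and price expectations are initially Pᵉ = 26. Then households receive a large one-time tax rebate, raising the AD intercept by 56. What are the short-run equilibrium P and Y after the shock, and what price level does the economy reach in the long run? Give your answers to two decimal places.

AD shifts right: new AD is Y = 2323 − 10P. With Pᵉ = 26, SRAS is Y = 1181 + 12P.
Short run: 2323 − 10P = 1181 + 12P gives 1142 = 22P, so P = 51.91 and Y = 2323 − 10P = 1803.91.
Y = 1803.91 is above potential 1493; expectations adjust and SRAS shifts left until Y = 1493.
Long run: on the new AD curve, 1493 = 2323 − 10P gives P = 83.00.

Short run: P = 51.91, Y = 1803.91. Long run: P = 83.00.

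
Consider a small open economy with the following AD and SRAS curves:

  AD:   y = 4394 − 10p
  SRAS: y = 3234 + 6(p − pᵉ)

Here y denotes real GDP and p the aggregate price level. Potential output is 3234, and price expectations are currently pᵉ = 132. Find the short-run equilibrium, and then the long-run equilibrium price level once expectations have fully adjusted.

Short run: with pᵉ = 132, SRAS is y = 2442 + 6p. Setting AD = SRAS gives 1952 = 16p, so p = 122 and y = 4394 − 10·122 = 3174.
Output 3174 is below potential 3234, so over time expected prices fall and SRAS shifts right until y returns to 3234.
Long run: y = 3234 on the AD curve gives 3234 = 4394 − 10p, so p = 116.

Short run: p = 122, y = 3174. Long run: p = 116.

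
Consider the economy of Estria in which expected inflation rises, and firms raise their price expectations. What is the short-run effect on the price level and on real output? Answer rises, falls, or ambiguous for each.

This is an adverse supply shock: SRAS shifts left.
Moving along the downward-sloping AD curve, P rises and Y falls.

Price level: rises; output: falls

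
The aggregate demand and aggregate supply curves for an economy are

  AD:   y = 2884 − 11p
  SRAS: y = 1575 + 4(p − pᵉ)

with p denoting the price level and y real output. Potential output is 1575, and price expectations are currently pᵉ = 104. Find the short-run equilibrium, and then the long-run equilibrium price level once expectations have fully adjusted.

Short run: with pᵉ = 104, SRAS is y = 1159 + 4p. Setting AD = SRAS gives 1725 = 15p, so p = 115 and y = 2884 − 11·115 = 1619.
Output 1619 is above potential 1575, so over time expected prices rise and SRAS shifts left until y returns to 1575.
Long run: y = 1575 on the AD curve gives 1575 = 2884 − 11p, so p = 119.

Short run: p = 115, y = 1619. Long run: p = 119.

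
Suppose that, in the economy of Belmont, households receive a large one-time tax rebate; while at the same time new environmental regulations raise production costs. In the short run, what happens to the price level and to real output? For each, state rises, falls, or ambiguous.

The first event is a positive demand shock: AD shifts right, which by itself pushes P up and Y up.
The second is an adverse supply shock: SRAS shifts left, which by itself pushes P up and Y down.
Both shocks push P up, so P rises. The two shocks push Y in opposite directions, so the effect on Y is ambiguous.

Price level: rises; output: ambiguous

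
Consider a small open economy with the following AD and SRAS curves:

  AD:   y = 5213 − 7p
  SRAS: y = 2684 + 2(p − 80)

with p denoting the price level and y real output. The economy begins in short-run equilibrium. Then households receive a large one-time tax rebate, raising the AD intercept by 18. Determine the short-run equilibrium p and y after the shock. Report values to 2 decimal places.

p = 300.78, y = 3125.56

This is a positive demand shock: AD shifts right.
New AD: y = 5231 − 7p.
SRAS can be written y = 2524 + 2p.
Set AD = SRAS: 5231 − 7p = 2524 + 2p, so 2707 = 9p and p = 300.78.
Substituting into AD, y = 3125.56.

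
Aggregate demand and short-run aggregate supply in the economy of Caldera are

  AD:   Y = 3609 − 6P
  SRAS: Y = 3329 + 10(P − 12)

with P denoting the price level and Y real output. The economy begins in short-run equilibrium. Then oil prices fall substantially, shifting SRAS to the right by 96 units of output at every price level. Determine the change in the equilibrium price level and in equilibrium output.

This is a positive supply shock: SRAS shifts right.
New SRAS: Y = 3305 + 10P.
Set AD = SRAS: 3609 − 6P = 3305 + 10P, so 304 = 16P and P = 19.
Y = 3609 − 6·19 = 3495.
Initially P = 25, Y = 3459, so ΔP = -6 and ΔY = +36.

ΔP = -6, ΔY = +36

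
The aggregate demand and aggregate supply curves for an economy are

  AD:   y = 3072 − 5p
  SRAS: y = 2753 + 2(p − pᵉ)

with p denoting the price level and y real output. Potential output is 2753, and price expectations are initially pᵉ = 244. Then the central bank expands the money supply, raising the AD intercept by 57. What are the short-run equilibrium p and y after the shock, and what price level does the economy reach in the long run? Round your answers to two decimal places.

AD shifts right: new AD is y = 3129 − 5p. With pᵉ = 244, SRAS is y = 2265 + 2p.
Short run: 3129 − 5p = 2265 + 2p gives 864 = 7p, so p = 123.43 and y = 3129 − 5p = 2511.86.
y = 2511.86 is below potential 2753; expectations adjust and SRAS shifts right until y = 2753.
Long run: on the new AD curve, 2753 = 3129 − 5p gives p = 75.20.

Short run: p = 123.43, y = 2511.86. Long run: p = 75.20.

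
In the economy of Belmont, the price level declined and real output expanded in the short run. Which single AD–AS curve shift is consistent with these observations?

SRAS shifted right

P fell and Y rose. An AD shift moves P and Y in the same direction; an SRAS shift moves them in opposite directions.
Here P and Y moved in opposite directions, so the SRAS curve shifted.
Since Y rose, SRAS shifted right.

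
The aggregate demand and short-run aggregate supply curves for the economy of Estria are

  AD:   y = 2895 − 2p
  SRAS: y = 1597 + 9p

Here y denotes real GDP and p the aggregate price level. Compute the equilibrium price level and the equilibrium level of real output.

Set AD = SRAS: 2895 − 2p = 1597 + 9p, so 1298 = 11p and p = 118.
Then y = 2895 − 2·118 = 2659.

p = 118, y = 2659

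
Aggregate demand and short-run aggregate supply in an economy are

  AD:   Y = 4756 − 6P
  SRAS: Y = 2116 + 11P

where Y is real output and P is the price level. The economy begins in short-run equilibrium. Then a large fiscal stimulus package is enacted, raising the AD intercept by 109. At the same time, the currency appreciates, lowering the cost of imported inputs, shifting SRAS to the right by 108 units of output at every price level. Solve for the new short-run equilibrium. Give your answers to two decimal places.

After both shocks: AD is Y = 4865 − 6P and SRAS is Y = 2224 + 11P.
Setting them equal: 2641 = 17P, so P = 155.35.
Substituting into AD, Y = 3932.88.

P = 155.35, Y = 3932.88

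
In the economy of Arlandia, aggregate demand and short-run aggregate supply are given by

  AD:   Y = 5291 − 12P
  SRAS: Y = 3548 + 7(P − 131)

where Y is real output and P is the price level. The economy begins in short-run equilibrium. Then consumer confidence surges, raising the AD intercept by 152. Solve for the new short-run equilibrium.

This is a positive demand shock: AD shifts right.
New AD: Y = 5443 − 12P.
SRAS can be written Y = 2631 + 7P.
Set AD = SRAS: 5443 − 12P = 2631 + 7P, so 2812 = 19P and P = 148.
Y = 5443 − 12·148 = 3667.

P = 148, Y = 3667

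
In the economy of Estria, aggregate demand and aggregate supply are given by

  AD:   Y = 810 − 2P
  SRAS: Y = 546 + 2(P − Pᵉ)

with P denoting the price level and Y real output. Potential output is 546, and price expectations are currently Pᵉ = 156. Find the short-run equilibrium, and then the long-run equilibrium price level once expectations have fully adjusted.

Short run: P = 144, Y = 522. Long run: P = 132.

Short run: with Pᵉ = 156, SRAS is Y = 234 + 2P. Setting AD = SRAS gives 576 = 4P, so P = 144 and Y = 810 − 2·144 = 522.
Output 522 is below potential 546, so over time expected prices fall and SRAS shifts right until Y returns to 546.
Long run: Y = 546 on the AD curve gives 546 = 810 − 2P, so P = 132.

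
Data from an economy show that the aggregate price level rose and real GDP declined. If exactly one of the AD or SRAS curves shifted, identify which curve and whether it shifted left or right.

P rose and Y fell. An AD shift moves P and Y in the same direction; an SRAS shift moves them in opposite directions.
Here P and Y moved in opposite directions, so the SRAS curve shifted.
Since Y fell, SRAS shifted left.

SRAS shifted left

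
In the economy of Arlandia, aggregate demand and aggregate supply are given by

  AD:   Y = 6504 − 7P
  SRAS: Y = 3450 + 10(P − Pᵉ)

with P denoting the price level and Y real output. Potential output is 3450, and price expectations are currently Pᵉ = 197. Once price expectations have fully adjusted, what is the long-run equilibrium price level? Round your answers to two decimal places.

Short run: with Pᵉ = 197, SRAS is Y = 1480 + 10P. Setting AD = SRAS gives 5024 = 17P, so P = 295.53 and Y = 6504 − 7P = 4435.29.
Output 4435.29 is above potential 3450, so over time expected prices rise and SRAS shifts left until Y returns to 3450.
Long run: Y = 3450 on the AD curve gives 3450 = 6504 − 7P, so P = 436.29.

Long-run P = 436.29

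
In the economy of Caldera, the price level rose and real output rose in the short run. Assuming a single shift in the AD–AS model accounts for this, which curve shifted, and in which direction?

AD shifted right

P rose and Y rose. An AD shift moves P and Y in the same direction; an SRAS shift moves them in opposite directions.
Here P and Y moved in the same direction, so the AD curve shifted.
Since Y rose, AD shifted right.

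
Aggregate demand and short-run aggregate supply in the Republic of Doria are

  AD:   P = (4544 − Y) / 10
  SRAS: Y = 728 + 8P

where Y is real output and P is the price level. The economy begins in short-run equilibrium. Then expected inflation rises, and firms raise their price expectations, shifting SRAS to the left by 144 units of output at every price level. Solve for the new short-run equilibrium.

P = 220, Y = 2344

This is a negative supply shock: SRAS shifts left.
New SRAS: Y = 584 + 8P.
Set AD = SRAS: 4544 − 10P = 584 + 8P, so 3960 = 18P and P = 220.
Y = 4544 − 10·220 = 2344.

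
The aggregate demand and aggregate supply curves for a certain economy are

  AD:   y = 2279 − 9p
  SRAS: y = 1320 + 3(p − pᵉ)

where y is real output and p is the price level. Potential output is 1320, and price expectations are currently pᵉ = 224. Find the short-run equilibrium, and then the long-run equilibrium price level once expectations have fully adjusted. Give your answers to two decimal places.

Short run: p = 135.92, y = 1055.75. Long run: p = 106.56.

Short run: with pᵉ = 224, SRAS is y = 648 + 3p. Setting AD = SRAS gives 1631 = 12p, so p = 135.92 and y = 2279 − 9p = 1055.75.
Output 1055.75 is below potential 1320, so over time expected prices fall and SRAS shifts right until y returns to 1320.
Long run: y = 1320 on the AD curve gives 1320 = 2279 − 9p, so p = 106.56.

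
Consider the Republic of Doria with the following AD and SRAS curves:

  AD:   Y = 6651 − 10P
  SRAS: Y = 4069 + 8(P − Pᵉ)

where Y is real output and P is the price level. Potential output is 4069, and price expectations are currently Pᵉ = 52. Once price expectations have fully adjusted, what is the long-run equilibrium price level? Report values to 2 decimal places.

Long-run P = 258.20

Short run: with Pᵉ = 52, SRAS is Y = 3653 + 8P. Setting AD = SRAS gives 2998 = 18P, so P = 166.56 and Y = 6651 − 10P = 4985.44.
Output 4985.44 is above potential 4069, so over time expected prices rise and SRAS shifts left until Y returns to 4069.
Long run: Y = 4069 on the AD curve gives 4069 = 6651 − 10P, so P = 258.20.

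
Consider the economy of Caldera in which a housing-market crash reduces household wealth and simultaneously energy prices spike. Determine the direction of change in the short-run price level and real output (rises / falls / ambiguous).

Price level: ambiguous; output: falls

The first event is a negative demand shock: AD shifts left, which by itself pushes P down and Y down.
The second is an adverse supply shock: SRAS shifts left, which by itself pushes P up and Y down.
The two shocks push P in opposite directions, so the effect on P is ambiguous. Both shocks push Y down, so Y falls.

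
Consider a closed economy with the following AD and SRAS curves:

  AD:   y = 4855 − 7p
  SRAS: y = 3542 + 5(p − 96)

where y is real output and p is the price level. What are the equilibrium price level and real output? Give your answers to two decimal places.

Write SRAS as y = 3542 + 5p − 480 = 3062 + 5p.
Set AD = SRAS: 4855 − 7p = 3062 + 5p, so 1793 = 12p and p = 149.42.
Substituting into AD, y = 4855 − 7p = 3809.08.

p = 149.42, y = 3809.08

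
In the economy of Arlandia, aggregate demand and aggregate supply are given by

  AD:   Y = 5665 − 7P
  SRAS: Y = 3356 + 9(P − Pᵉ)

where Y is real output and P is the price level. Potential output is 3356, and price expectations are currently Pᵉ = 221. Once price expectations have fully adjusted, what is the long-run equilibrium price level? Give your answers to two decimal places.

Short run: with Pᵉ = 221, SRAS is Y = 1367 + 9P. Setting AD = SRAS gives 4298 = 16P, so P = 268.63 and Y = 5665 − 7P = 3784.63.
Output 3784.63 is above potential 3356, so over time expected prices rise and SRAS shifts left until Y returns to 3356.
Long run: Y = 3356 on the AD curve gives 3356 = 5665 − 7P, so P = 329.86.

Long-run P = 329.86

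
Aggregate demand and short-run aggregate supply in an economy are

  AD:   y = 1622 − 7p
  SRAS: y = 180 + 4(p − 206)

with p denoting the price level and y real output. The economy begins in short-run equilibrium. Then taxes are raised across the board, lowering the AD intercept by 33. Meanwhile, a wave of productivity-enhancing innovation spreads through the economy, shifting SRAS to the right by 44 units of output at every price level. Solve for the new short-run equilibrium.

After both shocks: AD is y = 1589 − 7p and SRAS is y = 4p − 600.
Setting them equal: 2189 = 11p, so p = 199.
y = 1589 − 7·199 = 196.

p = 199, y = 196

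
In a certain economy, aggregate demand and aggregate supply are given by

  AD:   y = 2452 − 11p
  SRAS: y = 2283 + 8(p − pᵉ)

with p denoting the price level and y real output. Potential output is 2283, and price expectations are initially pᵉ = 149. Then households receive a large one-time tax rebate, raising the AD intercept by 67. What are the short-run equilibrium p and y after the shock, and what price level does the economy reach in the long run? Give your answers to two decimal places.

Short run: p = 75.16, y = 1692.26. Long run: p = 21.45.

AD shifts right: new AD is y = 2519 − 11p. With pᵉ = 149, SRAS is y = 1091 + 8p.
Short run: 2519 − 11p = 1091 + 8p gives 1428 = 19p, so p = 75.16 and y = 2519 − 11p = 1692.26.
y = 1692.26 is below potential 2283; expectations adjust and SRAS shifts right until y = 2283.
Long run: on the new AD curve, 2283 = 2519 − 11p gives p = 21.45.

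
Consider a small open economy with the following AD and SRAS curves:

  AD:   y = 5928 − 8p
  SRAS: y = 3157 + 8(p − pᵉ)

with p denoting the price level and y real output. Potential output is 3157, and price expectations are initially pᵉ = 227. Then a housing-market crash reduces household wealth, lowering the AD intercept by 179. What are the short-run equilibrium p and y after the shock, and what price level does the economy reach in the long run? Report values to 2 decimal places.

AD shifts left: new AD is y = 5749 − 8p. With pᵉ = 227, SRAS is y = 1341 + 8p.
Short run: 5749 − 8p = 1341 + 8p gives 4408 = 16p, so p = 275.50 and y = 5749 − 8p = 3545.00.
y = 3545.00 is above potential 3157; expectations adjust and SRAS shifts left until y = 3157.
Long run: on the new AD curve, 3157 = 5749 − 8p gives p = 324.00.

Short run: p = 275.50, y = 3545.00. Long run: p = 324.00.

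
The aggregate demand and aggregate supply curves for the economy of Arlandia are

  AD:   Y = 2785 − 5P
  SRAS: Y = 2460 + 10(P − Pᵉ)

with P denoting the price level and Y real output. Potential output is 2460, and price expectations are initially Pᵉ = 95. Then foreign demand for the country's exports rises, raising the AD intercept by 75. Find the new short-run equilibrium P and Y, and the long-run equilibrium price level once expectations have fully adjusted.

Short run: P = 90, Y = 2410. Long run: P = 80.

AD shifts right: new AD is Y = 2860 − 5P. With Pᵉ = 95, SRAS is Y = 1510 + 10P.
Short run: 2860 − 5P = 1510 + 10P gives 1350 = 15P, so P = 90 and Y = 2860 − 5·90 = 2410.
Y = 2410 is below potential 2460; expectations adjust and SRAS shifts right until Y = 2460.
Long run: on the new AD curve, 2460 = 2860 − 5P gives P = 80.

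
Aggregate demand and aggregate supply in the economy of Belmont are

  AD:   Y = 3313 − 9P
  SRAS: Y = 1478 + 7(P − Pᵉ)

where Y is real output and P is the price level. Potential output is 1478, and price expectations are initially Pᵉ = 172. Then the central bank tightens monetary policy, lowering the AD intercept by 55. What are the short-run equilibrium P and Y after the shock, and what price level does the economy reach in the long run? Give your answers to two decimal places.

Short run: P = 186.50, Y = 1579.50. Long run: P = 197.78.

AD shifts left: new AD is Y = 3258 − 9P. With Pᵉ = 172, SRAS is Y = 274 + 7P.
Short run: 3258 − 9P = 274 + 7P gives 2984 = 16P, so P = 186.50 and Y = 3258 − 9P = 1579.50.
Y = 1579.50 is above potential 1478; expectations adjust and SRAS shifts left until Y = 1478.
Long run: on the new AD curve, 1478 = 3258 − 9P gives P = 197.78.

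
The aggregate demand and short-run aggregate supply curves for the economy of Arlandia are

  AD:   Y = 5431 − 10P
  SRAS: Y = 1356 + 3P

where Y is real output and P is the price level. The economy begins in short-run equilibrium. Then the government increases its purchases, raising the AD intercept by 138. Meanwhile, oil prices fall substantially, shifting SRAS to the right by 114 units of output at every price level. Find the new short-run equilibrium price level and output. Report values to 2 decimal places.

P = 315.31, Y = 2415.92

After both shocks: AD is Y = 5569 − 10P and SRAS is Y = 1470 + 3P.
Setting them equal: 4099 = 13P, so P = 315.31.
Substituting into AD, Y = 2415.92.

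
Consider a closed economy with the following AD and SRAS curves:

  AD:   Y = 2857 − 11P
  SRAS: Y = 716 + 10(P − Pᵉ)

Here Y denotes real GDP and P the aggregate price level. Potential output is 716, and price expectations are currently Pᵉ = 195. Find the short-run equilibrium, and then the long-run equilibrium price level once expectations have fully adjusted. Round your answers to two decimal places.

Short run: P = 194.81, Y = 714.10. Long run: P = 194.64.

Short run: with Pᵉ = 195, SRAS is Y = 10P − 1234. Setting AD = SRAS gives 4091 = 21P, so P = 194.81 and Y = 2857 − 11P = 714.10.
Output 714.10 is below potential 716, so over time expected prices fall and SRAS shifts right until Y returns to 716.
Long run: Y = 716 on the AD curve gives 716 = 2857 − 11P, so P = 194.64.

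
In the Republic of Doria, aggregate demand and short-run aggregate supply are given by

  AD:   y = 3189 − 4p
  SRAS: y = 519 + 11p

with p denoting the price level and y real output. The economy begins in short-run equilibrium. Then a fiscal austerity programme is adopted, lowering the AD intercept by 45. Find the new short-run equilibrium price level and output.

This is a negative demand shock: AD shifts left.
New AD: y = 3144 − 4p.
Set AD = SRAS: 3144 − 4p = 519 + 11p, so 2625 = 15p and p = 175.
y = 3144 − 4·175 = 2444.

p = 175, y = 2444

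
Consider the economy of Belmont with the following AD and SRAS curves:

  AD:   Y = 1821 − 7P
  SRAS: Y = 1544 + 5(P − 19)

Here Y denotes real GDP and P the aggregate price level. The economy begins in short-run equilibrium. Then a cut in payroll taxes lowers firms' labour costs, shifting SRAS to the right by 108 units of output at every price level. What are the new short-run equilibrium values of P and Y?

This is a positive supply shock: SRAS shifts right.
New SRAS: Y = 1557 + 5P.
Set AD = SRAS: 1821 − 7P = 1557 + 5P, so 264 = 12P and P = 22.
Y = 1821 − 7·22 = 1667.

P = 22, Y = 1667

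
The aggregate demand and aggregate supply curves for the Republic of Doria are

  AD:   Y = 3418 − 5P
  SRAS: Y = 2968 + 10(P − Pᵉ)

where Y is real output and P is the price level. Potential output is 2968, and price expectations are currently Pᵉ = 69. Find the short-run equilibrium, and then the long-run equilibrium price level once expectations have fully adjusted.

Short run: with Pᵉ = 69, SRAS is Y = 2278 + 10P. Setting AD = SRAS gives 1140 = 15P, so P = 76 and Y = 3418 − 5·76 = 3038.
Output 3038 is above potential 2968, so over time expected prices rise and SRAS shifts left until Y returns to 2968.
Long run: Y = 2968 on the AD curve gives 2968 = 3418 − 5P, so P = 90.

Short run: P = 76, Y = 3038. Long run: P = 90.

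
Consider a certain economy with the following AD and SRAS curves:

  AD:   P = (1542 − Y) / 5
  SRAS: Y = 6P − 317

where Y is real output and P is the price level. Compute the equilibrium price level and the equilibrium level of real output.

P = 169, Y = 697

Rearrange AD to Y = 1542 − 5P.
Set AD = SRAS: 1542 − 5P = 6P − 317, so 1859 = 11P and P = 169.
Then Y = 1542 − 5·169 = 697.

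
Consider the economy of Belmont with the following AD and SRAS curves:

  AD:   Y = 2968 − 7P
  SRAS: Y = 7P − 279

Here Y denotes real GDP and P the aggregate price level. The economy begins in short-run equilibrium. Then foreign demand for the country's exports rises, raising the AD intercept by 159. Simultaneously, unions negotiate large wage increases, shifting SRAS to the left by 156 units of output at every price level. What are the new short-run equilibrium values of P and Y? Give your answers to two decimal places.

After both shocks: AD is Y = 3127 − 7P and SRAS is Y = 7P − 435.
Setting them equal: 3562 = 14P, so P = 254.43.
Substituting into AD, Y = 1346.00.

P = 254.43, Y = 1346.00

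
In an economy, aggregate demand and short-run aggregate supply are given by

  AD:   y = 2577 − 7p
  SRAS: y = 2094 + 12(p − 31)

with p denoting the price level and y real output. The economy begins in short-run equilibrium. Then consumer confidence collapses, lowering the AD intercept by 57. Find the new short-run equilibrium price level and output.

p = 42, y = 2226

This is a negative demand shock: AD shifts left.
New AD: y = 2520 − 7p.
SRAS can be written y = 1722 + 12p.
Set AD = SRAS: 2520 − 7p = 1722 + 12p, so 798 = 19p and p = 42.
y = 2520 − 7·42 = 2226.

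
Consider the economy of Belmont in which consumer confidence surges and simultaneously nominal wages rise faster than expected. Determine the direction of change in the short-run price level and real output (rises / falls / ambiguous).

Price level: rises; output: ambiguous

The first event is a positive demand shock: AD shifts right, which by itself pushes P up and Y up.
The second is an adverse supply shock: SRAS shifts left, which by itself pushes P up and Y down.
Both shocks push P up, so P rises. The two shocks push Y in opposite directions, so the effect on Y is ambiguous.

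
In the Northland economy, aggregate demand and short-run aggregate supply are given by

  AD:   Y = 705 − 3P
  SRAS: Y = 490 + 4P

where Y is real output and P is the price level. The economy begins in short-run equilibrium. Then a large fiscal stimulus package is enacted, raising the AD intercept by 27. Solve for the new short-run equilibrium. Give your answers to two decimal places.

This is a positive demand shock: AD shifts right.
New AD: Y = 732 − 3P.
Set AD = SRAS: 732 − 3P = 490 + 4P, so 242 = 7P and P = 34.57.
Substituting into AD, Y = 628.29.

P = 34.57, Y = 628.29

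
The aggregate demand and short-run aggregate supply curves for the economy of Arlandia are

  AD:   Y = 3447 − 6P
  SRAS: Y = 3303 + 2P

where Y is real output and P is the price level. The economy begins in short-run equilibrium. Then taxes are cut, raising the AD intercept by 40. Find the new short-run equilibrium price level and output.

P = 23, Y = 3349

This is a positive demand shock: AD shifts right.
New AD: Y = 3487 − 6P.
Set AD = SRAS: 3487 − 6P = 3303 + 2P, so 184 = 8P and P = 23.
Y = 3487 − 6·23 = 3349.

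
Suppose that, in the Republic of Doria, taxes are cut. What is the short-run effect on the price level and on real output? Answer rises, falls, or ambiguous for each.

Price level: rises; output: rises

This is a positive demand shock: AD shifts right.
Moving along the upward-sloping SRAS curve, P rises and Y rises.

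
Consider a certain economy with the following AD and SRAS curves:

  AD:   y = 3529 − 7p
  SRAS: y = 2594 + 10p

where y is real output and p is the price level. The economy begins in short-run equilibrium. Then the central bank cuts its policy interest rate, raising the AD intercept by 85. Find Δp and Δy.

Δp = +5, Δy = +50

This is a positive demand shock: AD shifts right.
New AD: y = 3614 − 7p.
Set AD = SRAS: 3614 − 7p = 2594 + 10p, so 1020 = 17p and p = 60.
y = 3614 − 7·60 = 3194.
Initially p = 55, y = 3144, so Δp = +5 and Δy = +50.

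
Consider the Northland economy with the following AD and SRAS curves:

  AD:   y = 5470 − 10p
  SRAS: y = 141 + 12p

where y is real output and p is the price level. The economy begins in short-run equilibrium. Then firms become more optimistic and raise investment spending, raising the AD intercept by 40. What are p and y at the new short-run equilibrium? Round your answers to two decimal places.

This is a positive demand shock: AD shifts right.
New AD: y = 5510 − 10p.
Set AD = SRAS: 5510 − 10p = 141 + 12p, so 5369 = 22p and p = 244.05.
Substituting into AD, y = 3069.55.

p = 244.05, y = 3069.55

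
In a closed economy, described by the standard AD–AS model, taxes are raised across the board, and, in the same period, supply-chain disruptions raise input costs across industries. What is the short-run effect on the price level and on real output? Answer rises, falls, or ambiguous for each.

The first event is a negative demand shock: AD shifts left, which by itself pushes P down and Y down.
The second is an adverse supply shock: SRAS shifts left, which by itself pushes P up and Y down.
The two shocks push P in opposite directions, so the effect on P is ambiguous. Both shocks push Y down, so Y falls.

Price level: ambiguous; output: falls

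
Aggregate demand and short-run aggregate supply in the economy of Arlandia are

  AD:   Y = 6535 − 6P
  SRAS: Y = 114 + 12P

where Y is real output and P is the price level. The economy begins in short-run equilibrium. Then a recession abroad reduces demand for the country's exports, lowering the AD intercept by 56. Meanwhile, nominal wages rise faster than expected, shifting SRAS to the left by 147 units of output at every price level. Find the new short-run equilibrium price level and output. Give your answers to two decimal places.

After both shocks: AD is Y = 6479 − 6P and SRAS is Y = 12P − 33.
Setting them equal: 6512 = 18P, so P = 361.78.
Substituting into AD, Y = 4308.33.

P = 361.78, Y = 4308.33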